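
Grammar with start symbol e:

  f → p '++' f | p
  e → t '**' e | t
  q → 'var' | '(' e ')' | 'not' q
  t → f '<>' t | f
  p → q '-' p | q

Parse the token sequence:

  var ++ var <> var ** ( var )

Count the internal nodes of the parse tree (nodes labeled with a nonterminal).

[e [t [f [p [q var]] ++ [f [p [q var]]]] <> [t [f [p [q var]]]]] ** [e [t [f [p [q ( [e [t [f [p [q var]]]]] )]]]]]]

22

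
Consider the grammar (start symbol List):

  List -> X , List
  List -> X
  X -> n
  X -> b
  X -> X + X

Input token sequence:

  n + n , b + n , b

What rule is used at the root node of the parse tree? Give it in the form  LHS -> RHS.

[List [X [X n] + [X n]] , [List [X [X b] + [X n]] , [List [X b]]]]

List -> X , List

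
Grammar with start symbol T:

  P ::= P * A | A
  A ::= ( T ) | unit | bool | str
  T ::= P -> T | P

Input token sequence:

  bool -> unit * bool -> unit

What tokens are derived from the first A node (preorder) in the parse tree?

bool

[T [P [A bool]] -> [T [P [P [A unit]] * [A bool]] -> [T [P [A unit]]]]]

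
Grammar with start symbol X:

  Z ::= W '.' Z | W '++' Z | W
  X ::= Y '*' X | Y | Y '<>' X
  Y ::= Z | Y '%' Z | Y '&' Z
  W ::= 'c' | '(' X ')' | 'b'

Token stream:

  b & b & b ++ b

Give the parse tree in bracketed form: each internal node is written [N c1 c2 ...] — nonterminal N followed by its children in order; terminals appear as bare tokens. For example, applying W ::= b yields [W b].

[X [Y [Y [Y [Z [W b]]] & [Z [W b]]] & [Z [W b] ++ [Z [W b]]]]]

X
Y
Y & Z
Y & Z & Z
Z & Z & Z
W & Z & Z
b & Z & Z
b & W & Z
b & b & Z
b & b & W ++ Z
b & b & b ++ Z
b & b & b ++ W
b & b & b ++ b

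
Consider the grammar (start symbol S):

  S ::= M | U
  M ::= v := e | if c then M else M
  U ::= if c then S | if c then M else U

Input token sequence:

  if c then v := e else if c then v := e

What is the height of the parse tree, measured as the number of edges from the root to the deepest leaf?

5

[S [U if c then [M v := e] else [U if c then [S [M v := e]]]]]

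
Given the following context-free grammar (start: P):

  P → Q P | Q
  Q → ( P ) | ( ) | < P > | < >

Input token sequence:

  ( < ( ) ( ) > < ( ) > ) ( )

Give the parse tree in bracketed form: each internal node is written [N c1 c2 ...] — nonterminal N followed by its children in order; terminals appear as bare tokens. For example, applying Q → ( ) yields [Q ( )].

P
Q P
( P ) P
( Q P ) P
( < P > P ) P
( < Q P > P ) P
( < ( ) P > P ) P
( < ( ) Q > P ) P
( < ( ) ( ) > P ) P
( < ( ) ( ) > Q ) P
( < ( ) ( ) > < P > ) P
( < ( ) ( ) > < Q > ) P
( < ( ) ( ) > < ( ) > ) P
( < ( ) ( ) > < ( ) > ) Q
( < ( ) ( ) > < ( ) > ) ( )

[P [Q ( [P [Q < [P [Q ( )] [P [Q ( )]]] >] [P [Q < [P [Q ( )]] >]]] )] [P [Q ( )]]]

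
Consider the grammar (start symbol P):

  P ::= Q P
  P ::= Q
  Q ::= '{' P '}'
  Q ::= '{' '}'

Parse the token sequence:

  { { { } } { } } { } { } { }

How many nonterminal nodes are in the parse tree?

14

[P [Q { [P [Q { [P [Q { }]] }] [P [Q { }]]] }] [P [Q { }] [P [Q { }] [P [Q { }]]]]]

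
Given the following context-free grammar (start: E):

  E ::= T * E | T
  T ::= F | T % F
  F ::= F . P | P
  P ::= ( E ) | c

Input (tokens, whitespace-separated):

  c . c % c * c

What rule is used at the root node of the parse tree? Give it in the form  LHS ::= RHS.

E ::= T * E

[E [T [T [F [F [P c]] . [P c]]] % [F [P c]]] * [E [T [F [P c]]]]]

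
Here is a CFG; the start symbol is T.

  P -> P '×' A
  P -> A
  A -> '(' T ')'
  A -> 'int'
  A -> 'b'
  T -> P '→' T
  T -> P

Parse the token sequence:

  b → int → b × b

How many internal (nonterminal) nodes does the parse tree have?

11

[T [P [A b]] → [T [P [A int]] → [T [P [P [A b]] × [A b]]]]]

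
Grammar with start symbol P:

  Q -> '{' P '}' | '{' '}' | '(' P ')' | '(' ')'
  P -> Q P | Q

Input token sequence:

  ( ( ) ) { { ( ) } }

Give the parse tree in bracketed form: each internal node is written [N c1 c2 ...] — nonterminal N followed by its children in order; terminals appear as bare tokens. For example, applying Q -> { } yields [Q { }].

[P [Q ( [P [Q ( )]] )] [P [Q { [P [Q { [P [Q ( )]] }]] }]]]

P
Q P
( P ) P
( Q ) P
( ( ) ) P
( ( ) ) Q
( ( ) ) { P }
( ( ) ) { Q }
( ( ) ) { { P } }
( ( ) ) { { Q } }
( ( ) ) { { ( ) } }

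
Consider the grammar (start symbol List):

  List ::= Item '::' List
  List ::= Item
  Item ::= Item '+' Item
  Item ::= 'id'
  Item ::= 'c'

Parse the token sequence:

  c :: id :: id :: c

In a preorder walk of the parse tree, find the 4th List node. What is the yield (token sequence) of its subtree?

[List [Item c] :: [List [Item id] :: [List [Item id] :: [List [Item c]]]]]

c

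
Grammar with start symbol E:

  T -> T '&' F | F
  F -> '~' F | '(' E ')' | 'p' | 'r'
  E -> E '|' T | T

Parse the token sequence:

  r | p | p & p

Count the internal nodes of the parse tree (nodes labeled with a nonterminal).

11

[E [E [E [T [F r]]] | [T [F p]]] | [T [T [F p]] & [F p]]]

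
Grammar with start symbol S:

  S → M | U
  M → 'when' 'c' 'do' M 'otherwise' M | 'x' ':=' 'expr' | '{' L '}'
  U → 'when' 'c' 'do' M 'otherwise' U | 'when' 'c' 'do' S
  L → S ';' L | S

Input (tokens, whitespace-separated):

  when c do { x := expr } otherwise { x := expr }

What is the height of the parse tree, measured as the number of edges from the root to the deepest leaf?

6

[S [M when c do [M { [L [S [M x := expr]]] }] otherwise [M { [L [S [M x := expr]]] }]]]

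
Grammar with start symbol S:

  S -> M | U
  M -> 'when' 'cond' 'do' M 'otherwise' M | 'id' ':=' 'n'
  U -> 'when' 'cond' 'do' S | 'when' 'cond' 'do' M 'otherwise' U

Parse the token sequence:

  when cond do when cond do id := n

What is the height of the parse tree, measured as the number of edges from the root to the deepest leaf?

6

[S [U when cond do [S [U when cond do [S [M id := n]]]]]]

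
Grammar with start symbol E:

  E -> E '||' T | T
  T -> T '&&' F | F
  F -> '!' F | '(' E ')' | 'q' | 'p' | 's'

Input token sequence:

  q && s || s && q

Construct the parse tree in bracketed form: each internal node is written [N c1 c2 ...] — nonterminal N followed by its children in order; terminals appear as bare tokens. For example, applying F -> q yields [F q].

E
E || T
T || T
T && F || T
F && F || T
q && F || T
q && s || T
q && s || T && F
q && s || F && F
q && s || s && F
q && s || s && q

[E [E [T [T [F q]] && [F s]]] || [T [T [F s]] && [F q]]]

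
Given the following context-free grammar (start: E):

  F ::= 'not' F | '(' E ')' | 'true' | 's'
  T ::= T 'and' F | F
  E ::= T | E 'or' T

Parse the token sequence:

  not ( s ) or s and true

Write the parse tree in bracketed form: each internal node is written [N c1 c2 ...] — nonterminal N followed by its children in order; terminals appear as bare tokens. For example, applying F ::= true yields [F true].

[E [E [T [F not [F ( [E [T [F s]]] )]]]] or [T [T [F s]] and [F true]]]

E
E or T
T or T
F or T
not F or T
not ( E ) or T
not ( T ) or T
not ( F ) or T
not ( s ) or T
not ( s ) or T and F
not ( s ) or F and F
not ( s ) or s and F
not ( s ) or s and true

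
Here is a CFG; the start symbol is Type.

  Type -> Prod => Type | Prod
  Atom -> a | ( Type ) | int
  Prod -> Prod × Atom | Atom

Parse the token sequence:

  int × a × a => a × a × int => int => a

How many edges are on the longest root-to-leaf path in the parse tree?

6

[Type [Prod [Prod [Prod [Atom int]] × [Atom a]] × [Atom a]] => [Type [Prod [Prod [Prod [Atom a]] × [Atom a]] × [Atom int]] => [Type [Prod [Atom int]] => [Type [Prod [Atom a]]]]]]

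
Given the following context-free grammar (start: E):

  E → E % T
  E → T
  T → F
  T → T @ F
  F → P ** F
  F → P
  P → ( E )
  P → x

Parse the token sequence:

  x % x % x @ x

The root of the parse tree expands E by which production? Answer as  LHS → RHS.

E → E % T

[E [E [E [T [F [P x]]]] % [T [F [P x]]]] % [T [T [F [P x]]] @ [F [P x]]]]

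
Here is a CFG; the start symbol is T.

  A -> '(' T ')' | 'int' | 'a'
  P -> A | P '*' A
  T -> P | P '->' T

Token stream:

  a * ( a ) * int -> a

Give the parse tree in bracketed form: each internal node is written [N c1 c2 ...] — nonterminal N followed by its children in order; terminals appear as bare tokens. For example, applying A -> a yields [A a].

T
P -> T
P * A -> T
P * A * A -> T
A * A * A -> T
a * A * A -> T
a * ( T ) * A -> T
a * ( P ) * A -> T
a * ( A ) * A -> T
a * ( a ) * A -> T
a * ( a ) * int -> T
a * ( a ) * int -> P
a * ( a ) * int -> A
a * ( a ) * int -> a

[T [P [P [P [A a]] * [A ( [T [P [A a]]] )]] * [A int]] -> [T [P [A a]]]]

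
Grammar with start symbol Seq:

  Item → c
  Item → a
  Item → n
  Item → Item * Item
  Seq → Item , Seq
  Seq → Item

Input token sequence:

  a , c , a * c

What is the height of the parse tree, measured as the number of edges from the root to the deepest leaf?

5

[Seq [Item a] , [Seq [Item c] , [Seq [Item [Item a] * [Item c]]]]]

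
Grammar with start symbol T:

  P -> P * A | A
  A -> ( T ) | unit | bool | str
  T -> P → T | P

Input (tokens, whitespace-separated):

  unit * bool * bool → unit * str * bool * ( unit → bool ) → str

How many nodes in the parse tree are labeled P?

10

[T [P [P [P [A unit]] * [A bool]] * [A bool]] → [T [P [P [P [P [A unit]] * [A str]] * [A bool]] * [A ( [T [P [A unit]] → [T [P [A bool]]]] )]] → [T [P [A str]]]]]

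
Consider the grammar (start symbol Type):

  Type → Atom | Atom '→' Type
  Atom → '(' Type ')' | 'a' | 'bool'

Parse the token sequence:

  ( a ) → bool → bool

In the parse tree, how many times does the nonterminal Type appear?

4

[Type [Atom ( [Type [Atom a]] )] → [Type [Atom bool] → [Type [Atom bool]]]]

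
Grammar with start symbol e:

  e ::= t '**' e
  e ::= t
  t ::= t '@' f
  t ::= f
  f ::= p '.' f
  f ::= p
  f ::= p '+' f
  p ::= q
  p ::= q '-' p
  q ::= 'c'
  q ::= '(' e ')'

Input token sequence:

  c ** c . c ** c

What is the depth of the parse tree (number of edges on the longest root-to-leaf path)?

7

[e [t [f [p [q c]]]] ** [e [t [f [p [q c]] . [f [p [q c]]]]] ** [e [t [f [p [q c]]]]]]]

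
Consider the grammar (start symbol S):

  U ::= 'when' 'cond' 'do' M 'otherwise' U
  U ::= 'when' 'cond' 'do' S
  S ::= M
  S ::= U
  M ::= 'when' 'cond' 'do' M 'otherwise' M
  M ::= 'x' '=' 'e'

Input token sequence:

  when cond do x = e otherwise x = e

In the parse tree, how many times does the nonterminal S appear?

[S [M when cond do [M x = e] otherwise [M x = e]]]

1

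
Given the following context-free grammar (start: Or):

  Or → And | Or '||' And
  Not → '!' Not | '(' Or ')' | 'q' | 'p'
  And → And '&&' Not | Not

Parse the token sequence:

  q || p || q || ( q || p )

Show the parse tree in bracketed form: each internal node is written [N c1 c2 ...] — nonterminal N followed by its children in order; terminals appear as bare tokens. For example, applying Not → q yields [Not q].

Or
Or || And
Or || And || And
Or || And || And || And
And || And || And || And
Not || And || And || And
q || And || And || And
q || Not || And || And
q || p || And || And
q || p || Not || And
q || p || q || And
q || p || q || Not
q || p || q || ( Or )
q || p || q || ( Or || And )
q || p || q || ( And || And )
q || p || q || ( Not || And )
q || p || q || ( q || And )
q || p || q || ( q || Not )
q || p || q || ( q || p )

[Or [Or [Or [Or [And [Not q]]] || [And [Not p]]] || [And [Not q]]] || [And [Not ( [Or [Or [And [Not q]]] || [And [Not p]]] )]]]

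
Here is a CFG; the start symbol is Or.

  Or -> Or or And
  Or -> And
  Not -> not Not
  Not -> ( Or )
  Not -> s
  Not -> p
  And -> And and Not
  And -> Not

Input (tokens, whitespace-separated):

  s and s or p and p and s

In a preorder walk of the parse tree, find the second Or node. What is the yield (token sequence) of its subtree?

s and s

[Or [Or [And [And [Not s]] and [Not s]]] or [And [And [And [Not p]] and [Not p]] and [Not s]]]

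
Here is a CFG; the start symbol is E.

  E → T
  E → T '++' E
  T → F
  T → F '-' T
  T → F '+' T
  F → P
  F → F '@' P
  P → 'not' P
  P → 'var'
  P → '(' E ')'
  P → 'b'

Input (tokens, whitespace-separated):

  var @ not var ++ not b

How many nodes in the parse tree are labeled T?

[E [T [F [F [P var]] @ [P not [P var]]]] ++ [E [T [F [P not [P b]]]]]]

2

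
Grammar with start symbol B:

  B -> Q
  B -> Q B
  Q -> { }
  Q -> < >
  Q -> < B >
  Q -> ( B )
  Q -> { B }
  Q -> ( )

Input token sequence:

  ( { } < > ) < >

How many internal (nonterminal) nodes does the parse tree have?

[B [Q ( [B [Q { }] [B [Q < >]]] )] [B [Q < >]]]

8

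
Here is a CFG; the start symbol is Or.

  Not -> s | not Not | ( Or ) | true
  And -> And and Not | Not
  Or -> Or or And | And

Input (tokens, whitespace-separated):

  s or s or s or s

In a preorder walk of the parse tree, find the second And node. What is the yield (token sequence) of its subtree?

[Or [Or [Or [Or [And [Not s]]] or [And [Not s]]] or [And [Not s]]] or [And [Not s]]]

s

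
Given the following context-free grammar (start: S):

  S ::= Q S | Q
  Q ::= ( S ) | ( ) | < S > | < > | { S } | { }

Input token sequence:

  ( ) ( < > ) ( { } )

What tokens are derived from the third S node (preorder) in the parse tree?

< >

[S [Q ( )] [S [Q ( [S [Q < >]] )] [S [Q ( [S [Q { }]] )]]]]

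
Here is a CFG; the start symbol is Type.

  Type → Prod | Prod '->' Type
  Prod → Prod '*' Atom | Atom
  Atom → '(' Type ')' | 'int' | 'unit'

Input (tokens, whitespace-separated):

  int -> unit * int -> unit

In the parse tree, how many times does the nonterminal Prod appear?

[Type [Prod [Atom int]] -> [Type [Prod [Prod [Atom unit]] * [Atom int]] -> [Type [Prod [Atom unit]]]]]

4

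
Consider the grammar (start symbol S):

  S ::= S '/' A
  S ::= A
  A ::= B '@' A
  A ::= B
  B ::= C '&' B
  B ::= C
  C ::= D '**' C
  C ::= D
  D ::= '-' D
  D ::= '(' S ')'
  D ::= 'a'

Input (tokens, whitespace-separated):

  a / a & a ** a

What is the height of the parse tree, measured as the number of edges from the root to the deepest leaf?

7

[S [S [A [B [C [D a]]]]] / [A [B [C [D a]] & [B [C [D a] ** [C [D a]]]]]]]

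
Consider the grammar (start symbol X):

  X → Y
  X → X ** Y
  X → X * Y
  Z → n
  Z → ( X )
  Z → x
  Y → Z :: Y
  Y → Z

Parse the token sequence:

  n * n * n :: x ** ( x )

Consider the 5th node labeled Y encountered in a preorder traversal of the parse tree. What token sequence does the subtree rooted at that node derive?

[X [X [X [X [Y [Z n]]] * [Y [Z n]]] * [Y [Z n] :: [Y [Z x]]]] ** [Y [Z ( [X [Y [Z x]]] )]]]

( x )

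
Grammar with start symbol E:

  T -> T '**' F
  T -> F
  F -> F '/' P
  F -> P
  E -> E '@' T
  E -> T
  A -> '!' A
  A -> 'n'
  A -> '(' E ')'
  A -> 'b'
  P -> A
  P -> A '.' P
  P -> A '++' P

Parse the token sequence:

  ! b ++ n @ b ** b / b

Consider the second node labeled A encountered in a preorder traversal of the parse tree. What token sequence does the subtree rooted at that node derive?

b

[E [E [T [F [P [A ! [A b]] ++ [P [A n]]]]]] @ [T [T [F [P [A b]]]] ** [F [F [P [A b]]] / [P [A b]]]]]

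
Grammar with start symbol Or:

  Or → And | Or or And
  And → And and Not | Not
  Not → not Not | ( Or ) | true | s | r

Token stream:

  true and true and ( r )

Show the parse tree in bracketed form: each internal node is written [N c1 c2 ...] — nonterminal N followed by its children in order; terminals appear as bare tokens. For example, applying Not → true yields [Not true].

Or
And
And and Not
And and Not and Not
Not and Not and Not
true and Not and Not
true and true and Not
true and true and ( Or )
true and true and ( And )
true and true and ( Not )
true and true and ( r )

[Or [And [And [And [Not true]] and [Not true]] and [Not ( [Or [And [Not r]]] )]]]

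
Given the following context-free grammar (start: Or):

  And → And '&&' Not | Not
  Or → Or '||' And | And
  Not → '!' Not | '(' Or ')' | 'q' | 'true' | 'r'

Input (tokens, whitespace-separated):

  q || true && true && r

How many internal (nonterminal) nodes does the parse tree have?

[Or [Or [And [Not q]]] || [And [And [And [Not true]] && [Not true]] && [Not r]]]

10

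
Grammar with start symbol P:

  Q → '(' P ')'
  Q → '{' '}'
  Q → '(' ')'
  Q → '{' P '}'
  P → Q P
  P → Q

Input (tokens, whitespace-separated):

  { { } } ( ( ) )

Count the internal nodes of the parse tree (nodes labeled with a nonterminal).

8

[P [Q { [P [Q { }]] }] [P [Q ( [P [Q ( )]] )]]]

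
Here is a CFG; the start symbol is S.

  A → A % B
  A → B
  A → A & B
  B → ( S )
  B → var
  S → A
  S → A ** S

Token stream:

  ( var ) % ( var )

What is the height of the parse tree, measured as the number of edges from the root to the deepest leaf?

[S [A [A [B ( [S [A [B var]]] )]] % [B ( [S [A [B var]]] )]]]

7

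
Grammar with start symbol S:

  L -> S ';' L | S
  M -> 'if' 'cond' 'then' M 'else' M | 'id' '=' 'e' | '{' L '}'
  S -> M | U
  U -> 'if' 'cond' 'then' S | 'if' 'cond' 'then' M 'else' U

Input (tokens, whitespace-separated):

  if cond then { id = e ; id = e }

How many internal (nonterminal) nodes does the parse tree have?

[S [U if cond then [S [M { [L [S [M id = e]] ; [L [S [M id = e]]]] }]]]]

10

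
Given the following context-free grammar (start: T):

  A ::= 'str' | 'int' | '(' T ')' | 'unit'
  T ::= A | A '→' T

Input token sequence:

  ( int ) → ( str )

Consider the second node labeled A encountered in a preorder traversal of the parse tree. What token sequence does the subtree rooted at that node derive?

int

[T [A ( [T [A int]] )] → [T [A ( [T [A str]] )]]]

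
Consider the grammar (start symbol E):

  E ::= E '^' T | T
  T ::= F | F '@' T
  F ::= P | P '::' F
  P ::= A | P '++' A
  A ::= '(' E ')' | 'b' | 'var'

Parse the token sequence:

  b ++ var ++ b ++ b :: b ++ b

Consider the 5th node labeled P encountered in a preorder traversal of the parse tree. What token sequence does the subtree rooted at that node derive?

b ++ b

[E [T [F [P [P [P [P [A b]] ++ [A var]] ++ [A b]] ++ [A b]] :: [F [P [P [A b]] ++ [A b]]]]]]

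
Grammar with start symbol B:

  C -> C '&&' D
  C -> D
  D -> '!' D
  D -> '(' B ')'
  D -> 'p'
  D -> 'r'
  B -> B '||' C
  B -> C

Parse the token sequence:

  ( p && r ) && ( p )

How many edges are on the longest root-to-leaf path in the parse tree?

8

[B [C [C [D ( [B [C [C [D p]] && [D r]]] )]] && [D ( [B [C [D p]]] )]]]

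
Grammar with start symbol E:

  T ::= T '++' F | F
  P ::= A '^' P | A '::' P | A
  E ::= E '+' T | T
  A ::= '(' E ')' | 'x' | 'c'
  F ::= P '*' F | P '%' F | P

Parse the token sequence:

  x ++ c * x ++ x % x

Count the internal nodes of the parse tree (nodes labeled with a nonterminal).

[E [T [T [T [F [P [A x]]]] ++ [F [P [A c]] * [F [P [A x]]]]] ++ [F [P [A x]] % [F [P [A x]]]]]]

19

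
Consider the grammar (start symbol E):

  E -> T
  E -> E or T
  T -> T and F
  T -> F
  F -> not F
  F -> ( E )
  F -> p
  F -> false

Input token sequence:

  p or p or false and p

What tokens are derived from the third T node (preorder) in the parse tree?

[E [E [E [T [F p]]] or [T [F p]]] or [T [T [F false]] and [F p]]]

false and p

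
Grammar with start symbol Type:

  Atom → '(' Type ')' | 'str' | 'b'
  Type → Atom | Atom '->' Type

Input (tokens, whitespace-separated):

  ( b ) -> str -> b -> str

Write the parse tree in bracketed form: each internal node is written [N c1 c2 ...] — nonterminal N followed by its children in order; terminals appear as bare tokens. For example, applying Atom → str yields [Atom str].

[Type [Atom ( [Type [Atom b]] )] -> [Type [Atom str] -> [Type [Atom b] -> [Type [Atom str]]]]]

Type
Atom -> Type
( Type ) -> Type
( Atom ) -> Type
( b ) -> Type
( b ) -> Atom -> Type
( b ) -> str -> Type
( b ) -> str -> Atom -> Type
( b ) -> str -> b -> Type
( b ) -> str -> b -> Atom
( b ) -> str -> b -> str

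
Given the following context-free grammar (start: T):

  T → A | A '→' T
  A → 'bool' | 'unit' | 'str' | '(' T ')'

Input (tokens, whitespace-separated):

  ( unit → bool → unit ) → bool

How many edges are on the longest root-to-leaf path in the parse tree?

6

[T [A ( [T [A unit] → [T [A bool] → [T [A unit]]]] )] → [T [A bool]]]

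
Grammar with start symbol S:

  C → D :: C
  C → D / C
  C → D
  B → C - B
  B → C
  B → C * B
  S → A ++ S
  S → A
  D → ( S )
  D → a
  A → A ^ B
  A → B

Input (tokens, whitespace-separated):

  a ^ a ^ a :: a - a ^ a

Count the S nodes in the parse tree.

[S [A [A [A [A [B [C [D a]]]] ^ [B [C [D a]]]] ^ [B [C [D a] :: [C [D a]]] - [B [C [D a]]]]] ^ [B [C [D a]]]]]

1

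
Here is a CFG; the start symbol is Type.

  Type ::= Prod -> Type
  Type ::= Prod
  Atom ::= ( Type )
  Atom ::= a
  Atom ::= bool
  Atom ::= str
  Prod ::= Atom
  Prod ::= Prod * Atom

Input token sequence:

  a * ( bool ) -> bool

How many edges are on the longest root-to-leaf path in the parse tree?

6

[Type [Prod [Prod [Atom a]] * [Atom ( [Type [Prod [Atom bool]]] )]] -> [Type [Prod [Atom bool]]]]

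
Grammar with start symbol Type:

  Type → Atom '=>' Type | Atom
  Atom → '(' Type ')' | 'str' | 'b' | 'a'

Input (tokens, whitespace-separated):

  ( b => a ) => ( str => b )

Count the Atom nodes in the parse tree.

6

[Type [Atom ( [Type [Atom b] => [Type [Atom a]]] )] => [Type [Atom ( [Type [Atom str] => [Type [Atom b]]] )]]]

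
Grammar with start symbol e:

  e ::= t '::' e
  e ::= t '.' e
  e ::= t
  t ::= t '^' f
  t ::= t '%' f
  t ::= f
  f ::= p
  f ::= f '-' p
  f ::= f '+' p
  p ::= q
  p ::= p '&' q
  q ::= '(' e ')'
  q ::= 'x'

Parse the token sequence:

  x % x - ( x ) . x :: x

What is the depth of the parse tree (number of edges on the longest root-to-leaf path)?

10

[e [t [t [f [p [q x]]]] % [f [f [p [q x]]] - [p [q ( [e [t [f [p [q x]]]]] )]]]] . [e [t [f [p [q x]]]] :: [e [t [f [p [q x]]]]]]]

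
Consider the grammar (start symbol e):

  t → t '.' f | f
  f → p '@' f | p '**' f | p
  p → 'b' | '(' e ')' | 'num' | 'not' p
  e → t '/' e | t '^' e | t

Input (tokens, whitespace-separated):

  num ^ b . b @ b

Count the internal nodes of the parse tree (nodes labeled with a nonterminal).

13

[e [t [f [p num]]] ^ [e [t [t [f [p b]]] . [f [p b] @ [f [p b]]]]]]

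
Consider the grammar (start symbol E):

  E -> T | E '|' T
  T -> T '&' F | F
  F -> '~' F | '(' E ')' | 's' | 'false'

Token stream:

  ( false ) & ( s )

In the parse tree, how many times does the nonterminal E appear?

[E [T [T [F ( [E [T [F false]]] )]] & [F ( [E [T [F s]]] )]]]

3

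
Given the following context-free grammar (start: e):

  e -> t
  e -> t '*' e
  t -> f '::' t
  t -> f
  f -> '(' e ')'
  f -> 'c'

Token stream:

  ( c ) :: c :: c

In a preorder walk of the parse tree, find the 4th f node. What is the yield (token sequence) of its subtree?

[e [t [f ( [e [t [f c]]] )] :: [t [f c] :: [t [f c]]]]]

c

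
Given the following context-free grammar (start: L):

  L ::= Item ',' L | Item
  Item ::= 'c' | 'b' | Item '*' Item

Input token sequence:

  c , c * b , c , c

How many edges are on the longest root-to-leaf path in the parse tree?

5

[L [Item c] , [L [Item [Item c] * [Item b]] , [L [Item c] , [L [Item c]]]]]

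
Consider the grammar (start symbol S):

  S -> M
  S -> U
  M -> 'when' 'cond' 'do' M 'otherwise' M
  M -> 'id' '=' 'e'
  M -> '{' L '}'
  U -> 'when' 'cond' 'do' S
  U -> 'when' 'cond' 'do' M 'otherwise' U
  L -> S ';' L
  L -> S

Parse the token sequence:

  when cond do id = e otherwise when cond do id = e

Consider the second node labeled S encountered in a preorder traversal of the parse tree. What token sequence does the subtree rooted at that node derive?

id = e

[S [U when cond do [M id = e] otherwise [U when cond do [S [M id = e]]]]]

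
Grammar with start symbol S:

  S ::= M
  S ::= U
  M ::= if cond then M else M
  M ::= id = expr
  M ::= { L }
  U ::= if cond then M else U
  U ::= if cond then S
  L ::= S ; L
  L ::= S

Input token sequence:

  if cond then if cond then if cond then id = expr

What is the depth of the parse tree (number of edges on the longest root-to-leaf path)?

[S [U if cond then [S [U if cond then [S [U if cond then [S [M id = expr]]]]]]]]

8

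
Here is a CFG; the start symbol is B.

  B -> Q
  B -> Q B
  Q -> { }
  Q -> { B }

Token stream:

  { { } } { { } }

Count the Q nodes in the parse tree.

4

[B [Q { [B [Q { }]] }] [B [Q { [B [Q { }]] }]]]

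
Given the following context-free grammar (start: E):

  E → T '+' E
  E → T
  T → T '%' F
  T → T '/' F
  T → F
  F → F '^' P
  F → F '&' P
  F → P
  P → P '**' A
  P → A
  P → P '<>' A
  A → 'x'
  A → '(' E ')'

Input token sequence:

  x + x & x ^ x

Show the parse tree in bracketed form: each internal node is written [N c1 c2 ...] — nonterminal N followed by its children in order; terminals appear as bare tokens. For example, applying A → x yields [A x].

E
T + E
F + E
P + E
A + E
x + E
x + T
x + F
x + F ^ P
x + F & P ^ P
x + P & P ^ P
x + A & P ^ P
x + x & P ^ P
x + x & A ^ P
x + x & x ^ P
x + x & x ^ A
x + x & x ^ x

[E [T [F [P [A x]]]] + [E [T [F [F [F [P [A x]]] & [P [A x]]] ^ [P [A x]]]]]]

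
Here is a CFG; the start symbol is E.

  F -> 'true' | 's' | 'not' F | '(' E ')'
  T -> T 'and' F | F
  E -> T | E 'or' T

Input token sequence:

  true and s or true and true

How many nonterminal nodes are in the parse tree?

10

[E [E [T [T [F true]] and [F s]]] or [T [T [F true]] and [F true]]]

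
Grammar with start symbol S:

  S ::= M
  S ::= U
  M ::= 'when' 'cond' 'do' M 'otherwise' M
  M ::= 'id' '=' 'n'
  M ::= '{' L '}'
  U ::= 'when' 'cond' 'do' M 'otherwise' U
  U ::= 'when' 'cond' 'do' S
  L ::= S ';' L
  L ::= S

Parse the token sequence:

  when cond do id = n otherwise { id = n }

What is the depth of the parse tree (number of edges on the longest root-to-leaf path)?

6

[S [M when cond do [M id = n] otherwise [M { [L [S [M id = n]]] }]]]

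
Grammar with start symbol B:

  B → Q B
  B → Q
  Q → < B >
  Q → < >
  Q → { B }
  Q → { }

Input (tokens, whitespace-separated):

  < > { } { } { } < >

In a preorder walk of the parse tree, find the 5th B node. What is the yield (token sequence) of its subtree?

[B [Q < >] [B [Q { }] [B [Q { }] [B [Q { }] [B [Q < >]]]]]]

< >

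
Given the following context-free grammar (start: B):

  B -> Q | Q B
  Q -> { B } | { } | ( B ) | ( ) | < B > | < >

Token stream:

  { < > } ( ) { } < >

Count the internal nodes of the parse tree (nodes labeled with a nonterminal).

[B [Q { [B [Q < >]] }] [B [Q ( )] [B [Q { }] [B [Q < >]]]]]

10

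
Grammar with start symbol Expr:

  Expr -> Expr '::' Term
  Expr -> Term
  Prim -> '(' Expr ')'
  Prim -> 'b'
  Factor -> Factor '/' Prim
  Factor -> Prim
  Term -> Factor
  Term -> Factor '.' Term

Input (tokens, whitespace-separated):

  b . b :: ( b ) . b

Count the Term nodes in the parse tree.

5

[Expr [Expr [Term [Factor [Prim b]] . [Term [Factor [Prim b]]]]] :: [Term [Factor [Prim ( [Expr [Term [Factor [Prim b]]]] )]] . [Term [Factor [Prim b]]]]]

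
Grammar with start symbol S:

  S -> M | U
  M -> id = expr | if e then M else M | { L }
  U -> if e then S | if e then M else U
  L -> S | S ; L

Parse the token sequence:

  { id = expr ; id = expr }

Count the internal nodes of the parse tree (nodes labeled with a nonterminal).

[S [M { [L [S [M id = expr]] ; [L [S [M id = expr]]]] }]]

8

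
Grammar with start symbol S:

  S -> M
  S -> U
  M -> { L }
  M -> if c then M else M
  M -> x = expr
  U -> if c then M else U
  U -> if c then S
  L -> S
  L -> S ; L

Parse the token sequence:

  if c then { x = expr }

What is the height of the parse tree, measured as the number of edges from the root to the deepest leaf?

[S [U if c then [S [M { [L [S [M x = expr]]] }]]]]

7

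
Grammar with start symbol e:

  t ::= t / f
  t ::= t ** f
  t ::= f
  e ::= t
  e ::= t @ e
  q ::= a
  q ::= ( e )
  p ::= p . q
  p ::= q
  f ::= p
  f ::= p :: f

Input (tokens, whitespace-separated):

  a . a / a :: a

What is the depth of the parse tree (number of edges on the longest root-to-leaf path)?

7

[e [t [t [f [p [p [q a]] . [q a]]]] / [f [p [q a]] :: [f [p [q a]]]]]]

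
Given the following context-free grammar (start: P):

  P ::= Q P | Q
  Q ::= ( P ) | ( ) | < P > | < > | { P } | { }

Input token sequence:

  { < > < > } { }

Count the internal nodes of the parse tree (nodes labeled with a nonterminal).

8

[P [Q { [P [Q < >] [P [Q < >]]] }] [P [Q { }]]]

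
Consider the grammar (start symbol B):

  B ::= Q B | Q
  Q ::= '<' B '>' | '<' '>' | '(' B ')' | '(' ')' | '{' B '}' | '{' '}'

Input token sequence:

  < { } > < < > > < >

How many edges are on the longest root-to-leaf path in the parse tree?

[B [Q < [B [Q { }]] >] [B [Q < [B [Q < >]] >] [B [Q < >]]]]

5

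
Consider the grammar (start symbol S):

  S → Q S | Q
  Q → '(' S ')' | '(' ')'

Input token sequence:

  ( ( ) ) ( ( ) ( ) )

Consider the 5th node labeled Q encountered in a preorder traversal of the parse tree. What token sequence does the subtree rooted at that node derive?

[S [Q ( [S [Q ( )]] )] [S [Q ( [S [Q ( )] [S [Q ( )]]] )]]]

( )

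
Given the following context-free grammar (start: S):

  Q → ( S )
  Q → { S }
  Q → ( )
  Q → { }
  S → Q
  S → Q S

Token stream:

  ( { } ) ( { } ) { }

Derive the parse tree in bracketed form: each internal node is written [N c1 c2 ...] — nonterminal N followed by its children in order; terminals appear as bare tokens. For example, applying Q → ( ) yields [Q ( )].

S
Q S
( S ) S
( Q ) S
( { } ) S
( { } ) Q S
( { } ) ( S ) S
( { } ) ( Q ) S
( { } ) ( { } ) S
( { } ) ( { } ) Q
( { } ) ( { } ) { }

[S [Q ( [S [Q { }]] )] [S [Q ( [S [Q { }]] )] [S [Q { }]]]]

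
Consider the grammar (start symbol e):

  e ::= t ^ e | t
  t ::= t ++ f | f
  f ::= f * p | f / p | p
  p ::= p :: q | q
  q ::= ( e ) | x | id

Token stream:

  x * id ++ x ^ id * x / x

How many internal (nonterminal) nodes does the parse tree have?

23

[e [t [t [f [f [p [q x]]] * [p [q id]]]] ++ [f [p [q x]]]] ^ [e [t [f [f [f [p [q id]]] * [p [q x]]] / [p [q x]]]]]]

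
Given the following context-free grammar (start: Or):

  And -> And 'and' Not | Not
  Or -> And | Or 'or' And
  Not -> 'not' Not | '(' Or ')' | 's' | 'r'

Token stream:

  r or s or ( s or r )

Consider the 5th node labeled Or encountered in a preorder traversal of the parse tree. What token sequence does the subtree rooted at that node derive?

s

[Or [Or [Or [And [Not r]]] or [And [Not s]]] or [And [Not ( [Or [Or [And [Not s]]] or [And [Not r]]] )]]]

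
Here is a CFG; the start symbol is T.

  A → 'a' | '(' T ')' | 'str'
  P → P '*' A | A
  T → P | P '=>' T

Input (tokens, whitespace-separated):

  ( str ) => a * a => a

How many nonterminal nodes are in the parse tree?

14

[T [P [A ( [T [P [A str]]] )]] => [T [P [P [A a]] * [A a]] => [T [P [A a]]]]]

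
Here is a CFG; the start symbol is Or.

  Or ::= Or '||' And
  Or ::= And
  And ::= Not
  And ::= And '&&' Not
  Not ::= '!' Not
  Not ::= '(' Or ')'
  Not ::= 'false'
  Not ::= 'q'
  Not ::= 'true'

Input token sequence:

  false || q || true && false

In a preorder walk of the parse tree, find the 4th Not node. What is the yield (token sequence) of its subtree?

false

[Or [Or [Or [And [Not false]]] || [And [Not q]]] || [And [And [Not true]] && [Not false]]]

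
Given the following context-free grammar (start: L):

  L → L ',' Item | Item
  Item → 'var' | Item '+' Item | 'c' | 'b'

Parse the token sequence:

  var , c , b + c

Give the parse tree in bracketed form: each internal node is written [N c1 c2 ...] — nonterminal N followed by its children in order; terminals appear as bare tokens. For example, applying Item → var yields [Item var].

L
L , Item
L , Item , Item
Item , Item , Item
var , Item , Item
var , c , Item
var , c , Item + Item
var , c , b + Item
var , c , b + c

[L [L [L [Item var]] , [Item c]] , [Item [Item b] + [Item c]]]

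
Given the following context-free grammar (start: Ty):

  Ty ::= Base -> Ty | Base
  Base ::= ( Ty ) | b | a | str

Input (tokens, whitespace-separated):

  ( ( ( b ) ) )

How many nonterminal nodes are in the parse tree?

8

[Ty [Base ( [Ty [Base ( [Ty [Base ( [Ty [Base b]] )]] )]] )]]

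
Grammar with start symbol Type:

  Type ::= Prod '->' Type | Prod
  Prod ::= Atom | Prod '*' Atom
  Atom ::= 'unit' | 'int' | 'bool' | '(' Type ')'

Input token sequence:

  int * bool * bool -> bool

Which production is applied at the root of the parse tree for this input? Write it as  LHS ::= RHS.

[Type [Prod [Prod [Prod [Atom int]] * [Atom bool]] * [Atom bool]] -> [Type [Prod [Atom bool]]]]

Type ::= Prod '->' Type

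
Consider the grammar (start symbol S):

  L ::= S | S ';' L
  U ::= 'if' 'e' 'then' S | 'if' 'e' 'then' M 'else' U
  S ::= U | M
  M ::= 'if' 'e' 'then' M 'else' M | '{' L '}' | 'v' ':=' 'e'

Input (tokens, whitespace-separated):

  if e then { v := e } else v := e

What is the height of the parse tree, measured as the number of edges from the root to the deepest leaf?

6

[S [M if e then [M { [L [S [M v := e]]] }] else [M v := e]]]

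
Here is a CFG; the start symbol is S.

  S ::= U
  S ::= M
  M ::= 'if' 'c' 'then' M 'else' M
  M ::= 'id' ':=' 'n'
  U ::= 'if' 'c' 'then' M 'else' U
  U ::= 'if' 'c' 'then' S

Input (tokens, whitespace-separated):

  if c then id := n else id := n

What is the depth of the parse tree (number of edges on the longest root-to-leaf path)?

[S [M if c then [M id := n] else [M id := n]]]

3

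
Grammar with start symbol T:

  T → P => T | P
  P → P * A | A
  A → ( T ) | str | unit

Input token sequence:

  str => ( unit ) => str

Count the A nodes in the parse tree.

[T [P [A str]] => [T [P [A ( [T [P [A unit]]] )]] => [T [P [A str]]]]]

4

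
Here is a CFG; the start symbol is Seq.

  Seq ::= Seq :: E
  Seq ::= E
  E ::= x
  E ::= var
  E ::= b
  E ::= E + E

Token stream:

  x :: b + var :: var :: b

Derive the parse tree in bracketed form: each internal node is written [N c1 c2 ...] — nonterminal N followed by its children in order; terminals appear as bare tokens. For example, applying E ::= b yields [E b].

[Seq [Seq [Seq [Seq [E x]] :: [E [E b] + [E var]]] :: [E var]] :: [E b]]

Seq
Seq :: E
Seq :: E :: E
Seq :: E :: E :: E
E :: E :: E :: E
x :: E :: E :: E
x :: E + E :: E :: E
x :: b + E :: E :: E
x :: b + var :: E :: E
x :: b + var :: var :: E
x :: b + var :: var :: b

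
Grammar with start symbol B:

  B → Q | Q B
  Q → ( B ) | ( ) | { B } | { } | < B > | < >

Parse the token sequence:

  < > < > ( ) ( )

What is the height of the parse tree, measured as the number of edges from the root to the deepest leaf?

5

[B [Q < >] [B [Q < >] [B [Q ( )] [B [Q ( )]]]]]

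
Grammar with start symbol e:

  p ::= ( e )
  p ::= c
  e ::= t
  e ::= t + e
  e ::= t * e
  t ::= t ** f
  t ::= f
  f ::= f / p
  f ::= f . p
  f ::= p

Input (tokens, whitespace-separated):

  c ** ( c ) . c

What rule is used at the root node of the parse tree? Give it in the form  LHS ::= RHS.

[e [t [t [f [p c]]] ** [f [f [p ( [e [t [f [p c]]]] )]] . [p c]]]]

e ::= t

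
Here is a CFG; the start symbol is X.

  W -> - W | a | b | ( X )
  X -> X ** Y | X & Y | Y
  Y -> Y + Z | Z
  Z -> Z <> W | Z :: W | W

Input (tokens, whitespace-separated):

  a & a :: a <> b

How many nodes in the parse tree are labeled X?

2

[X [X [Y [Z [W a]]]] & [Y [Z [Z [Z [W a]] :: [W a]] <> [W b]]]]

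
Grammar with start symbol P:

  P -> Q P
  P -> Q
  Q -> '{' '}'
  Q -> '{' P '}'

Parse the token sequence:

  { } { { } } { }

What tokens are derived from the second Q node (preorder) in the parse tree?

[P [Q { }] [P [Q { [P [Q { }]] }] [P [Q { }]]]]

{ { } }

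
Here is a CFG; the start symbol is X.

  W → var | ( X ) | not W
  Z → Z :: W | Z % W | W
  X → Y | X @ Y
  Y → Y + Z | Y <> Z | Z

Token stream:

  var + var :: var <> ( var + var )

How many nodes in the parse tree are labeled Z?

6

[X [Y [Y [Y [Z [W var]]] + [Z [Z [W var]] :: [W var]]] <> [Z [W ( [X [Y [Y [Z [W var]]] + [Z [W var]]]] )]]]]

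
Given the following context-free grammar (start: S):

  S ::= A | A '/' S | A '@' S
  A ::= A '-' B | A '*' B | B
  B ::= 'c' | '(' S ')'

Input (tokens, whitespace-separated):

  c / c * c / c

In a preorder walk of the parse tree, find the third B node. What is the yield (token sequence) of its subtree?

[S [A [B c]] / [S [A [A [B c]] * [B c]] / [S [A [B c]]]]]

c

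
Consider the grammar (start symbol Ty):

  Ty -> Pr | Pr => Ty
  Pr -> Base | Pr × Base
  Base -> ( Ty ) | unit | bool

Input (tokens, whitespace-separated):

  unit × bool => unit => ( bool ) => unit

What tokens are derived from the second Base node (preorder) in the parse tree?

bool

[Ty [Pr [Pr [Base unit]] × [Base bool]] => [Ty [Pr [Base unit]] => [Ty [Pr [Base ( [Ty [Pr [Base bool]]] )]] => [Ty [Pr [Base unit]]]]]]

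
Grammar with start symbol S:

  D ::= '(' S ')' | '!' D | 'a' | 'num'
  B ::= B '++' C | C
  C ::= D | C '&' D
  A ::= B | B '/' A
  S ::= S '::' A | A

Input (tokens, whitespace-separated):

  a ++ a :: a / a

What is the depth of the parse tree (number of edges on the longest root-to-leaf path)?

7

[S [S [A [B [B [C [D a]]] ++ [C [D a]]]]] :: [A [B [C [D a]]] / [A [B [C [D a]]]]]]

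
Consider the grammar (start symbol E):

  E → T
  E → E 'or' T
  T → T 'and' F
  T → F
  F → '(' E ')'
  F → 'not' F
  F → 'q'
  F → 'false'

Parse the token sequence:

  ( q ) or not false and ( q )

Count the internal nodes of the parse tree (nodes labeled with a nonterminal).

15

[E [E [T [F ( [E [T [F q]]] )]]] or [T [T [F not [F false]]] and [F ( [E [T [F q]]] )]]]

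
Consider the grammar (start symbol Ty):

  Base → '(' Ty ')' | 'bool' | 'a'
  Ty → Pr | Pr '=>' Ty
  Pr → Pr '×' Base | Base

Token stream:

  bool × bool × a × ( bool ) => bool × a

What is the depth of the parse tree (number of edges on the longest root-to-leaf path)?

6

[Ty [Pr [Pr [Pr [Pr [Base bool]] × [Base bool]] × [Base a]] × [Base ( [Ty [Pr [Base bool]]] )]] => [Ty [Pr [Pr [Base bool]] × [Base a]]]]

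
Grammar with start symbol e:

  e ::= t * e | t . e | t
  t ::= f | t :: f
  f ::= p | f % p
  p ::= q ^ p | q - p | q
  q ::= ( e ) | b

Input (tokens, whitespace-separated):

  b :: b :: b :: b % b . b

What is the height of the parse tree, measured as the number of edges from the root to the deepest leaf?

8

[e [t [t [t [t [f [p [q b]]]] :: [f [p [q b]]]] :: [f [p [q b]]]] :: [f [f [p [q b]]] % [p [q b]]]] . [e [t [f [p [q b]]]]]]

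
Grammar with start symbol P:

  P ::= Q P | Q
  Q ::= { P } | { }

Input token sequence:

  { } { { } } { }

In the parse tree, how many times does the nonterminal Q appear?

4

[P [Q { }] [P [Q { [P [Q { }]] }] [P [Q { }]]]]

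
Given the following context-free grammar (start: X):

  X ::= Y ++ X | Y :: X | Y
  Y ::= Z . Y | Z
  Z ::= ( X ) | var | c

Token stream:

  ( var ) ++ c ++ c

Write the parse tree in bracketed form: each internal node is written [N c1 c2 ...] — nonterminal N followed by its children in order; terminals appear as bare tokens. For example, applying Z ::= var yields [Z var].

X
Y ++ X
Z ++ X
( X ) ++ X
( Y ) ++ X
( Z ) ++ X
( var ) ++ X
( var ) ++ Y ++ X
( var ) ++ Z ++ X
( var ) ++ c ++ X
( var ) ++ c ++ Y
( var ) ++ c ++ Z
( var ) ++ c ++ c

[X [Y [Z ( [X [Y [Z var]]] )]] ++ [X [Y [Z c]] ++ [X [Y [Z c]]]]]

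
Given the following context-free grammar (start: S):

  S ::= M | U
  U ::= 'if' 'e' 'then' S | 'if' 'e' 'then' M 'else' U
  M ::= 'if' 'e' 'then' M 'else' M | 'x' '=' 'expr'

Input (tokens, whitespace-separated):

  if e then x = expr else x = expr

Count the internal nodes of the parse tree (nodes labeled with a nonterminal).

4

[S [M if e then [M x = expr] else [M x = expr]]]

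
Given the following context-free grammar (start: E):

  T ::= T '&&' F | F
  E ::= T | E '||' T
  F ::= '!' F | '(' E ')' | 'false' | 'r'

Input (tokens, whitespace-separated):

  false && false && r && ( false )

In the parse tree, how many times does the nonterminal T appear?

[E [T [T [T [T [F false]] && [F false]] && [F r]] && [F ( [E [T [F false]]] )]]]

5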